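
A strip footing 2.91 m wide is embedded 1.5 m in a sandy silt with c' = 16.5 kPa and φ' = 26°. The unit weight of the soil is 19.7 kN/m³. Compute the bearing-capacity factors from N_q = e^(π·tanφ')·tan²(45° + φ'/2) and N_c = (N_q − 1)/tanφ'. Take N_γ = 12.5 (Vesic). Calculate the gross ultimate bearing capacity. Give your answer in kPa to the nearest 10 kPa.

tan26° = 0.4877, so N_q = e^(π×0.4877)·tan²(58°) = 4.629 × 2.561 = 11.85.
N_c = (11.85 − 1)/tan26° = 22.25.
Overburden at base level: q = 19.7 × 1.5 = 29.55 kPa.
Cohesion term c·N_c = 16.5 × 22.254 = 367.2 kPa; surcharge term q·N_q = 29.55 × 11.854 = 350.29 kPa; self-weight term 0.5·γ·B·N_γ = 0.5 × 19.7 × 2.91 × 12.5 = 358.29 kPa.
q_ult = 367.2 + 350.29 + 358.29 = 1075.8 kPa.

q_ult ≈ 1080 kPa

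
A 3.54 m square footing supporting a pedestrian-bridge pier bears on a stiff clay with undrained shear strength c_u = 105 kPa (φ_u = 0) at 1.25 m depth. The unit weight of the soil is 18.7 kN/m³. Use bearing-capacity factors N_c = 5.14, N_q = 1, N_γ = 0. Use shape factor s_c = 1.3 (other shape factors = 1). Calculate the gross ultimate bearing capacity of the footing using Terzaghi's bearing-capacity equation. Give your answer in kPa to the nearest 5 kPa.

q_ult ≈ 725 kPa

Overburden at base level: q = 18.7 × 1.25 = 23.375 kPa.
Cohesion term c·N_c·s_c = 105 × 5.14 × 1.3 = 701.61 kPa; surcharge term q·N_q = 23.375 × 1 = 23.375 kPa.
q_ult = 701.61 + 23.375 = 724.98 kPa.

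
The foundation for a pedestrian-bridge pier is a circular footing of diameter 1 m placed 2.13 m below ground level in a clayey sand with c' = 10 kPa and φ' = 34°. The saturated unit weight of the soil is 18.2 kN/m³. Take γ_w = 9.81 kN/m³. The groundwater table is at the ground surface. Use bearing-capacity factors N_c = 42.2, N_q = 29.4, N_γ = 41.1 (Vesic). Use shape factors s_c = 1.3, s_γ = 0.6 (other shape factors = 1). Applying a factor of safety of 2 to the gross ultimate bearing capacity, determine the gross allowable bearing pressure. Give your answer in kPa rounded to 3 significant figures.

q_all ≈ 589 kPa

Water table at ground surface, so effective unit weight γ' = 18.2 − 9.81 = 8.39 kN/m³ is used throughout; overburden q = 8.39 × 2.13 = 17.871 kPa; the same γ' applies in the ½γBN_γ term.
Cohesion term c·N_c·s_c = 10 × 42.2 × 1.3 = 548.6 kPa; surcharge term q·N_q = 17.871 × 29.4 = 525.4 kPa; self-weight term 0.5·γ·B·N_γ·s_γ = 0.5 × 8.39 × 1 × 41.1 × 0.6 = 103.45 kPa.
q_ult = 548.6 + 525.4 + 103.45 = 1177.4 kPa.
q_all = q_ult / FS = 1177.4 / 2 = 588.72 kPa.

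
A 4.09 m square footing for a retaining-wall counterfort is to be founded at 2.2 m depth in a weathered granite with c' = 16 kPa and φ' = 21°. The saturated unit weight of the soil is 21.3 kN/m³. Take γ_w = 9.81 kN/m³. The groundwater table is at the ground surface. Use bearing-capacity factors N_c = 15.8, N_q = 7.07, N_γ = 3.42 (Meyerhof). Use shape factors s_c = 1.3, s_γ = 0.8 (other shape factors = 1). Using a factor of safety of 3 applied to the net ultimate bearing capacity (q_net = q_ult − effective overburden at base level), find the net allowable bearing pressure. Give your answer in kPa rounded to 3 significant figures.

q_all(net) ≈ 182 kPa

Water table at ground surface, so effective unit weight γ' = 21.3 − 9.81 = 11.49 kN/m³ is used throughout; overburden q = 11.49 × 2.2 = 25.278 kPa; the same γ' applies in the ½γBN_γ term.
Cohesion term c·N_c·s_c = 16 × 15.8 × 1.3 = 328.64 kPa; surcharge term q·N_q = 25.278 × 7.07 = 178.72 kPa; self-weight term 0.5·γ·B·N_γ·s_γ = 0.5 × 11.49 × 4.09 × 3.42 × 0.8 = 64.288 kPa.
q_ult = 328.64 + 178.72 + 64.288 = 571.64 kPa.
Net ultimate: q_net = 571.64 − 25.278 = 546.37 kPa.
q_all(net) = 546.37 / 3 = 182.12 kPa.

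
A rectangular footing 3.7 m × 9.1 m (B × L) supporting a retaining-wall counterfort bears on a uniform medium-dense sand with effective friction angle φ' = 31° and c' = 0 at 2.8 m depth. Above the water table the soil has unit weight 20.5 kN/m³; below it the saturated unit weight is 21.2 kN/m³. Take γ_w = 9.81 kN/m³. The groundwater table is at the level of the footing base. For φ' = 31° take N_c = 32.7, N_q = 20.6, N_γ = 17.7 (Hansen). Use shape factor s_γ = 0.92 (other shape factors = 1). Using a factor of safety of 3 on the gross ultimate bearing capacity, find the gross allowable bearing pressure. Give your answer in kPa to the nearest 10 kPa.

q = γ·D_f = 20.5 × 2.8 = 57.4 kPa.
For the ½γBN_γ term take γ' = 21.2 − 9.81 = 11.39 kN/m³ (soil below base is submerged).
q·N_q = 57.4 × 20.6 = 1182.4 kPa
0.5·γ·B·N_γ·s_γ = 0.5 × 11.39 × 3.7 × 17.7 × 0.92 = 343.13 kPa
q_ult = 1182.4 + 343.13 = 1525.6 kPa.
q_all = 1525.6 / 3 = 508.52 kPa.

q_all ≈ 510 kPa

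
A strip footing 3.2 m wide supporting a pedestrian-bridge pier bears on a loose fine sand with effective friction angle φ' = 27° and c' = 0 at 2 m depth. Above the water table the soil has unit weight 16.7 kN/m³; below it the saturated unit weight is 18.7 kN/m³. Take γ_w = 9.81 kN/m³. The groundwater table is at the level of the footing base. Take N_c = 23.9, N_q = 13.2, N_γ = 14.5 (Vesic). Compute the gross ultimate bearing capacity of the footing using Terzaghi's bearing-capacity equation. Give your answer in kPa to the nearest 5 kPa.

q_ult ≈ 645 kPa

Overburden at base level: q = 16.7 × 2 = 33.4 kPa.
Below the base the soil is submerged, so the ½γBN_γ term uses γ' = 18.7 − 9.81 = 8.89 kN/m³.
Surcharge term q·N_q = 33.4 × 13.2 = 440.88 kPa; self-weight term 0.5·γ·B·N_γ = 0.5 × 8.89 × 3.2 × 14.5 = 206.25 kPa.
q_ult = 440.88 + 206.25 = 647.13 kPa.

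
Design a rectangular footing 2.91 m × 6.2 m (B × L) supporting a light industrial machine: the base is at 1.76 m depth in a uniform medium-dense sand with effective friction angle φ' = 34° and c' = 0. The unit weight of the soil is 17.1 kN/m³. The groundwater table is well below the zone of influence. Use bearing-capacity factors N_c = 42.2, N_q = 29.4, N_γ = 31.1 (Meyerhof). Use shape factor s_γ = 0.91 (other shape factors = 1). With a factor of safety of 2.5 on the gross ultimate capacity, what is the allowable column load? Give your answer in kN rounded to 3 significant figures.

Overburden at base level: q = 17.1 × 1.76 = 30.096 kPa.
Surcharge term q·N_q = 30.096 × 29.4 = 884.82 kPa; self-weight term 0.5·γ·B·N_γ·s_γ = 0.5 × 17.1 × 2.91 × 31.1 × 0.91 = 704.14 kPa.
q_ult = 884.82 + 704.14 = 1589 kPa.
Gross allowable pressure q_all = 1589 / 2.5 = 635.59 kPa.
Footing area = 18.042 m², so allowable column load = 635.59 × 18.042 = 11467 kN.

P_all ≈ 11500 kN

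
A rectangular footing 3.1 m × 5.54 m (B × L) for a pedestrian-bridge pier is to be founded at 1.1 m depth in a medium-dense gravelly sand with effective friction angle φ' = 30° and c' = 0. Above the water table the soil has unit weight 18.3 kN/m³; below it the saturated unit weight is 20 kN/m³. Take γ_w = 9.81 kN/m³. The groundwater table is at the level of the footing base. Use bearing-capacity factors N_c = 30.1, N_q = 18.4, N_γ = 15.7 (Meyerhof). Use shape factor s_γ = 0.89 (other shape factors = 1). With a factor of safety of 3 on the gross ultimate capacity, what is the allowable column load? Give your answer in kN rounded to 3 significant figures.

q = γ·D_f = 18.3 × 1.1 = 20.13 kPa.
For the ½γBN_γ term take γ' = 20 − 9.81 = 10.19 kN/m³ (soil below base is submerged).
q·N_q = 20.13 × 18.4 = 370.39 kPa
0.5·γ·B·N_γ·s_γ = 0.5 × 10.19 × 3.1 × 15.7 × 0.89 = 220.7 kPa
q_ult = 370.39 + 220.7 = 591.09 kPa.
Gross allowable pressure q_all = 591.09 / 3 = 197.03 kPa.
Footing area = 17.174 m², so allowable column load = 197.03 × 17.174 = 3383.8 kN.

P_all ≈ 3380 kN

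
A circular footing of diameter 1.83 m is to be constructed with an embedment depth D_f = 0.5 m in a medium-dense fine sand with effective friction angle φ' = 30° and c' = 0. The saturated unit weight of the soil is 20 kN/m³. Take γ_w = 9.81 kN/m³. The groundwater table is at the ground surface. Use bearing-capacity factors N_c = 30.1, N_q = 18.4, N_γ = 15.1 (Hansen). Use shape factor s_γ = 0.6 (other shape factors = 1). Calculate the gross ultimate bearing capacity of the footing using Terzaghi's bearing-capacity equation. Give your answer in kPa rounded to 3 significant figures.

γ' = 20 − 9.81 = 10.19 kN/m³ (submerged throughout). q = 10.19 × 0.5 = 5.095 kPa; the same γ' applies in the ½γBN_γ term.
q·N_q = 5.095 × 18.4 = 93.748 kPa
0.5·γ·B·N_γ·s_γ = 0.5 × 10.19 × 1.83 × 15.1 × 0.6 = 84.474 kPa
q_ult = 93.748 + 84.474 = 178.22 kPa.

q_ult ≈ 178 kPa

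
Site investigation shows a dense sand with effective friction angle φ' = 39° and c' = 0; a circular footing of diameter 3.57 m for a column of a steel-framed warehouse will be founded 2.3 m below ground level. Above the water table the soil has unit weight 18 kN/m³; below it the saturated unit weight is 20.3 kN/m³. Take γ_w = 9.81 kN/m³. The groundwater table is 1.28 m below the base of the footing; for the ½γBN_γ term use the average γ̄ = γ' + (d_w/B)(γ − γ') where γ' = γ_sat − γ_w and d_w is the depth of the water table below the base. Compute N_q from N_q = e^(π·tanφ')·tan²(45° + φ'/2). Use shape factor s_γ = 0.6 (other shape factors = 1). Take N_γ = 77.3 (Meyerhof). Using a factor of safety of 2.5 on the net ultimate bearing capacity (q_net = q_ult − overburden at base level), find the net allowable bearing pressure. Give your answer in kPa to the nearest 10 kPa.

q_all(net) ≈ 1350 kPa

N_q = e^(π·tan39°)·tan²(64.5°) = 55.96.
Overburden at base level: q = 18 × 2.3 = 41.4 kPa.
The water table is 1.28 m below the base (< B = 3.57 m), so the ½γBN_γ term uses γ̄ = γ' + (d_w/B)(γ − γ') = 10.49 + (1.28/3.57)(18 − 10.49) = 13.183 kN/m³.
Surcharge term q·N_q = 41.4 × 55.957 = 2316.6 kPa; self-weight term 0.5·γ·B·N_γ·s_γ = 0.5 × 13.183 × 3.57 × 77.3 × 0.6 = 1091.4 kPa.
q_ult = 2316.6 + 1091.4 = 3408 kPa.
q_net = 3408 − 41.4 = 3366.6 kPa.
q_all(net) = 3366.6 / 2.5 = 1346.6 kPa.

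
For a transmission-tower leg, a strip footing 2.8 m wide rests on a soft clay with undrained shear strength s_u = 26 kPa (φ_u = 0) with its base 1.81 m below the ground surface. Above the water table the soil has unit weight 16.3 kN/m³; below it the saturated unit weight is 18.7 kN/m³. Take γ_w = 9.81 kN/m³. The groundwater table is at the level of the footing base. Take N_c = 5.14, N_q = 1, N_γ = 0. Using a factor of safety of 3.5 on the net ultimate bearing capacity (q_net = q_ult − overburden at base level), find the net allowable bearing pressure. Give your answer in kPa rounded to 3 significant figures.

q_all(net) ≈ 38.2 kPa

Overburden at base level: q = 16.3 × 1.81 = 29.503 kPa.
Cohesion term c·N_c = 26 × 5.14 = 133.64 kPa; surcharge term q·N_q = 29.503 × 1 = 29.503 kPa.
q_ult = 133.64 + 29.503 = 163.14 kPa.
q_net = 163.14 − 29.503 = 133.64 kPa.
q_all(net) = 133.64 / 3.5 = 38.183 kPa.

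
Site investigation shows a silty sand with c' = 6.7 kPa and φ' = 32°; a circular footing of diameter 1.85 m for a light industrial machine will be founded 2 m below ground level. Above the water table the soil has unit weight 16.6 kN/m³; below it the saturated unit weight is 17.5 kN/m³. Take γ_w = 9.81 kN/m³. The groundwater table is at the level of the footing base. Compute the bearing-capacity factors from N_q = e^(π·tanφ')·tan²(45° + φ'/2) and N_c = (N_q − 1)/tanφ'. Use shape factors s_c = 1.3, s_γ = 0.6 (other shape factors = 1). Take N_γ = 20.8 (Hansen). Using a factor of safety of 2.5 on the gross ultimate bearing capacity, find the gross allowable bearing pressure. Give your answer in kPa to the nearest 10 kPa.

q_all ≈ 470 kPa

N_q = e^(π·tan32°)·tan²(61°) = 23.18; N_c = (N_q − 1)/tanφ' = 35.49.
q = γ·D_f = 16.6 × 2 = 33.2 kPa.
For the ½γBN_γ term take γ' = 17.5 − 9.81 = 7.69 kN/m³ (soil below base is submerged).
c·N_c·s_c = 6.7 × 35.49 × 1.3 = 309.12 kPa
q·N_q = 33.2 × 23.177 = 769.47 kPa
0.5·γ·B·N_γ·s_γ = 0.5 × 7.69 × 1.85 × 20.8 × 0.6 = 88.773 kPa
q_ult = 309.12 + 769.47 + 88.773 = 1167.4 kPa.
q_all = 1167.4 / 2.5 = 466.95 kPa.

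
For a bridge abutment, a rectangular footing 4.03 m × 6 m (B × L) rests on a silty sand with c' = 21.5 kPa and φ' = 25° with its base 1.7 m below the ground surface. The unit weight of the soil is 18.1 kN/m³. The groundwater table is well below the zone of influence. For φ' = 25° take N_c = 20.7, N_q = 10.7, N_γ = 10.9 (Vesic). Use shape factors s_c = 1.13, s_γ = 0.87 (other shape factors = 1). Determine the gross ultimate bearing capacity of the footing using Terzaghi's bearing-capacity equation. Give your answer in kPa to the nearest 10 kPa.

q_ult ≈ 1180 kPa

Effective surcharge at the founding depth q = γ·D_f = 18.1 × 1.7 = 30.77 kPa.
q_ult = c·N_c·s_c + q·N_q + 0.5·γ·B·N_γ·s_γ
     = 21.5 × 20.7 × 1.13 + 30.77 × 10.7 + 0.5 × 18.1 × 4.03 × 10.9 × 0.87
     = 502.91 + 329.24 + 345.86 = 1178 kPa.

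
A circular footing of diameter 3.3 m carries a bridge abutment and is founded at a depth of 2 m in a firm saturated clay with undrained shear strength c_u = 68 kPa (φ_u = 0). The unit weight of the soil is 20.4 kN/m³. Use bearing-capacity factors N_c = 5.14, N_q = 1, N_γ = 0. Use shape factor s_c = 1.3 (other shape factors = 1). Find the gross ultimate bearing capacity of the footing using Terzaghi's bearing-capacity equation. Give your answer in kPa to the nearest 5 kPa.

q = γ·D_f = 20.4 × 2 = 40.8 kPa.
c·N_c·s_c = 68 × 5.14 × 1.3 = 454.38 kPa
q·N_q = 40.8 × 1 = 40.8 kPa
q_ult = 454.38 + 40.8 = 495.18 kPa.

q_ult ≈ 495 kPa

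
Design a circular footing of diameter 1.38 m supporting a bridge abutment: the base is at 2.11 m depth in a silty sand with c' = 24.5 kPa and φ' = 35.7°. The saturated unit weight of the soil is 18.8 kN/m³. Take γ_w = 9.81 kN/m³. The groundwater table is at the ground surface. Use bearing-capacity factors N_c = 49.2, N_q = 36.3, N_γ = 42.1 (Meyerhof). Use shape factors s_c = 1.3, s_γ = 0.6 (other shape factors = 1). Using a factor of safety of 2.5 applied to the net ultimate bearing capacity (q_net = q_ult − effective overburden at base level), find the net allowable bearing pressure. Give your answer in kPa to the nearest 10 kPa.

q_all(net) ≈ 960 kPa

γ' = 18.8 − 9.81 = 8.99 kN/m³ (submerged throughout). q = 8.99 × 2.11 = 18.969 kPa; the same γ' applies in the ½γBN_γ term.
c·N_c·s_c = 24.5 × 49.2 × 1.3 = 1567 kPa
q·N_q = 18.969 × 36.3 = 688.57 kPa
0.5·γ·B·N_γ·s_γ = 0.5 × 8.99 × 1.38 × 42.1 × 0.6 = 156.69 kPa
q_ult = 1567 + 688.57 + 156.69 = 2412.3 kPa.
Net ultimate: q_net = 2412.3 − 18.969 = 2393.3 kPa.
q_all(net) = 2393.3 / 2.5 = 957.32 kPa.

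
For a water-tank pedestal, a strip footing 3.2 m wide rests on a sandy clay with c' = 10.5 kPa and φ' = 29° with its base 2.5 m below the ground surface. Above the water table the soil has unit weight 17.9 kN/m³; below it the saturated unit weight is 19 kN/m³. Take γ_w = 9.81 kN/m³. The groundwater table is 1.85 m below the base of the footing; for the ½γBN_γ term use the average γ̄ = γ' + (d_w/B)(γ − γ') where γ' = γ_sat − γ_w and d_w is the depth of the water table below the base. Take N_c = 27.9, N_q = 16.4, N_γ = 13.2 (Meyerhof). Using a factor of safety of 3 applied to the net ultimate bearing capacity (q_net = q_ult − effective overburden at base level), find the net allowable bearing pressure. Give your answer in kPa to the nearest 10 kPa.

q = γ·D_f = 17.9 × 2.5 = 44.75 kPa.
γ' = 9.19 kN/m³; averaging over the depth B below the base, γ̄ = γ' + (d_w/B)(γ − γ') = 14.225 kN/m³.
c·N_c = 10.5 × 27.9 = 292.95 kPa
q·N_q = 44.75 × 16.4 = 733.9 kPa
0.5·γ·B·N_γ = 0.5 × 14.225 × 3.2 × 13.2 = 300.44 kPa
q_ult = 292.95 + 733.9 + 300.44 = 1327.3 kPa.
Net ultimate: q_net = 1327.3 − 44.75 = 1282.5 kPa.
q_all(net) = 1282.5 / 3 = 427.51 kPa.

q_all(net) ≈ 430 kPa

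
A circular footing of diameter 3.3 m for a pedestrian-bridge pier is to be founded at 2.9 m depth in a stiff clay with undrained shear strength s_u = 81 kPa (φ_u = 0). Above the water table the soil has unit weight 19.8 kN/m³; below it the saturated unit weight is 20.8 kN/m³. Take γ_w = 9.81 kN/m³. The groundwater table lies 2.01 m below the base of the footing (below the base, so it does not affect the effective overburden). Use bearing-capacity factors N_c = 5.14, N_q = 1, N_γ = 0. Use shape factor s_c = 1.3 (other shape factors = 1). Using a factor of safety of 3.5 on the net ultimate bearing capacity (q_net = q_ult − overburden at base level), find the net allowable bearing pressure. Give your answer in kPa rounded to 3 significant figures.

q_all(net) ≈ 155 kPa

Effective surcharge at the founding depth q = γ·D_f = 19.8 × 2.9 = 57.42 kPa.
q_ult = c·N_c·s_c + q·N_q
     = 81 × 5.14 × 1.3 + 57.42 × 1
     = 541.24 + 57.42 = 598.66 kPa.
q_net = 598.66 − 57.42 = 541.24 kPa.
q_all(net) = 541.24 / 3.5 = 154.64 kPa.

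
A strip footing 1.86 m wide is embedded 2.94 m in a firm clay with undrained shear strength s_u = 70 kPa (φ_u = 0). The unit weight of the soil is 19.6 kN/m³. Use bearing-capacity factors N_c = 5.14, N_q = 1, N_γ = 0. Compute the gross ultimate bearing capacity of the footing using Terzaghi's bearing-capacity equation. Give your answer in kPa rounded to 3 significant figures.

q_ult ≈ 417 kPa

Effective surcharge at the founding depth q = γ·D_f = 19.6 × 2.94 = 57.624 kPa.
q_ult = c·N_c + q·N_q
     = 70 × 5.14 + 57.624 × 1
     = 359.8 + 57.624 = 417.42 kPa.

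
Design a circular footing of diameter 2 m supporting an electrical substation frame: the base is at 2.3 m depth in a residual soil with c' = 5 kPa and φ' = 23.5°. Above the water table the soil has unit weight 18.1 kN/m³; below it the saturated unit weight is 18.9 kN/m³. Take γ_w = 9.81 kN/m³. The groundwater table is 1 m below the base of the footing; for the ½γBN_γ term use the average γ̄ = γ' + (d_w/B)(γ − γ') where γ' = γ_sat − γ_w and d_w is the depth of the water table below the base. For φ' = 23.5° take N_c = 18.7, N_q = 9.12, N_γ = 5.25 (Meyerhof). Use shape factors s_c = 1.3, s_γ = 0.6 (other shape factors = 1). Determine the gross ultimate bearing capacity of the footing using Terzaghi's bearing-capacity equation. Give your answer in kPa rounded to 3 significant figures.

q_ult ≈ 544 kPa

q = γ·D_f = 18.1 × 2.3 = 41.63 kPa.
γ' = 9.09 kN/m³; averaging over the depth B below the base, γ̄ = γ' + (d_w/B)(γ − γ') = 13.595 kN/m³.
c·N_c·s_c = 5 × 18.7 × 1.3 = 121.55 kPa
q·N_q = 41.63 × 9.12 = 379.67 kPa
0.5·γ·B·N_γ·s_γ = 0.5 × 13.595 × 2 × 5.25 × 0.6 = 42.824 kPa
q_ult = 121.55 + 379.67 + 42.824 = 544.04 kPa.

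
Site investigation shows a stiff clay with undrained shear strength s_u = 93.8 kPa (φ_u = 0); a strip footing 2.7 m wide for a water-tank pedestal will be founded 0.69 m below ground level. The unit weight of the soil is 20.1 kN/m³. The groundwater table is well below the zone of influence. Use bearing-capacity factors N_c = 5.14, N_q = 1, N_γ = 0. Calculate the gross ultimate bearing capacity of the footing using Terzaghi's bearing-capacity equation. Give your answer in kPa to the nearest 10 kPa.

q_ult ≈ 500 kPa

Overburden at base level: q = 20.1 × 0.69 = 13.869 kPa.
Cohesion term c·N_c = 93.8 × 5.14 = 482.13 kPa; surcharge term q·N_q = 13.869 × 1 = 13.869 kPa.
q_ult = 482.13 + 13.869 = 496 kPa.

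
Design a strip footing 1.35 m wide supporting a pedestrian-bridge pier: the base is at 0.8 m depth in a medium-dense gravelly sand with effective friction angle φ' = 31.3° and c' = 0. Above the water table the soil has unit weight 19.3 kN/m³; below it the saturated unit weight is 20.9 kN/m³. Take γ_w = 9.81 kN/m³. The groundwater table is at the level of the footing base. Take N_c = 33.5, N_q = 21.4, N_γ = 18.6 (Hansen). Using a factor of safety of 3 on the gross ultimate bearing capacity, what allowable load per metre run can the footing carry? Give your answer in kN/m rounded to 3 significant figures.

Overburden at base level: q = 19.3 × 0.8 = 15.44 kPa.
Below the base the soil is submerged, so the ½γBN_γ term uses γ' = 20.9 − 9.81 = 11.09 kN/m³.
Surcharge term q·N_q = 15.44 × 21.4 = 330.42 kPa; self-weight term 0.5·γ·B·N_γ = 0.5 × 11.09 × 1.35 × 18.6 = 139.23 kPa.
q_ult = 330.42 + 139.23 = 469.65 kPa.
Gross allowable pressure q_all = 469.65 / 3 = 156.55 kPa.
Allowable wall load = q_all × B = 156.55 × 1.35 = 211.34 kN per metre run.

≈ 211 kN/m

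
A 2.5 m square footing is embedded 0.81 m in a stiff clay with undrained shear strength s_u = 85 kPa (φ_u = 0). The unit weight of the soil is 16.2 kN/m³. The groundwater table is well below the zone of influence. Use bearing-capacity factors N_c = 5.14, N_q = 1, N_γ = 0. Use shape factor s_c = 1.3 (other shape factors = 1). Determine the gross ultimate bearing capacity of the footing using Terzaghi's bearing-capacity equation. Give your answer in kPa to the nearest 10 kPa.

q_ult ≈ 580 kPa

q = γ·D_f = 16.2 × 0.81 = 13.122 kPa.
c·N_c·s_c = 85 × 5.14 × 1.3 = 567.97 kPa
q·N_q = 13.122 × 1 = 13.122 kPa
q_ult = 567.97 + 13.122 = 581.09 kPa.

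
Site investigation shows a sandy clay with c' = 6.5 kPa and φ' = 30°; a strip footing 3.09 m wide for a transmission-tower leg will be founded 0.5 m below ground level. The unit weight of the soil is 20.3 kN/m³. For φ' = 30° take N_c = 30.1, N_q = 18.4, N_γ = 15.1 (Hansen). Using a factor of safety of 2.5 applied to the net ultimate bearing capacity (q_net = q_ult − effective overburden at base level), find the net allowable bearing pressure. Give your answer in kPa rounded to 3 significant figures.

Overburden at base level: q = 20.3 × 0.5 = 10.15 kPa.
Cohesion term c·N_c = 6.5 × 30.1 = 195.65 kPa; surcharge term q·N_q = 10.15 × 18.4 = 186.76 kPa; self-weight term 0.5·γ·B·N_γ = 0.5 × 20.3 × 3.09 × 15.1 = 473.59 kPa.
q_ult = 195.65 + 186.76 + 473.59 = 856 kPa.
Net ultimate: q_net = 856 − 10.15 = 845.85 kPa.
q_all(net) = 845.85 / 2.5 = 338.34 kPa.

q_all(net) ≈ 338 kPa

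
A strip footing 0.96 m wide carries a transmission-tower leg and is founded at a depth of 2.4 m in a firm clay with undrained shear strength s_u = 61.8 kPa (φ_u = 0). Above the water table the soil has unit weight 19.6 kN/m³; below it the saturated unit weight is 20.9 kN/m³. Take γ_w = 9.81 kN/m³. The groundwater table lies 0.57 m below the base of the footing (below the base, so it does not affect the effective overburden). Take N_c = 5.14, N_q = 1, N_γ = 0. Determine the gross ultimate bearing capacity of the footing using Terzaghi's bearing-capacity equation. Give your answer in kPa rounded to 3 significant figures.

q_ult ≈ 365 kPa

Effective surcharge at the founding depth q = γ·D_f = 19.6 × 2.4 = 47.04 kPa.
q_ult = c·N_c + q·N_q
     = 61.8 × 5.14 + 47.04 × 1
     = 317.65 + 47.04 = 364.69 kPa.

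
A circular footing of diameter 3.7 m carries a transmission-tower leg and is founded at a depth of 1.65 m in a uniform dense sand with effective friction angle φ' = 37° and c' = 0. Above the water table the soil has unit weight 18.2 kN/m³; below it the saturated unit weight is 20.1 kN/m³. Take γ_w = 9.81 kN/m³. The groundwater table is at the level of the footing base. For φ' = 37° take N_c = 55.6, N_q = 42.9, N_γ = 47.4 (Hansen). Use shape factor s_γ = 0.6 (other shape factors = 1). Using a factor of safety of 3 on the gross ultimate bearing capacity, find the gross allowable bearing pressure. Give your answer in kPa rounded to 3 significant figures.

q_all ≈ 610 kPa

Overburden at base level: q = 18.2 × 1.65 = 30.03 kPa.
Below the base the soil is submerged, so the ½γBN_γ term uses γ' = 20.1 − 9.81 = 10.29 kN/m³.
Surcharge term q·N_q = 30.03 × 42.9 = 1288.3 kPa; self-weight term 0.5·γ·B·N_γ·s_γ = 0.5 × 10.29 × 3.7 × 47.4 × 0.6 = 541.4 kPa.
q_ult = 1288.3 + 541.4 = 1829.7 kPa.
q_all = 1829.7 / 3 = 609.9 kPa.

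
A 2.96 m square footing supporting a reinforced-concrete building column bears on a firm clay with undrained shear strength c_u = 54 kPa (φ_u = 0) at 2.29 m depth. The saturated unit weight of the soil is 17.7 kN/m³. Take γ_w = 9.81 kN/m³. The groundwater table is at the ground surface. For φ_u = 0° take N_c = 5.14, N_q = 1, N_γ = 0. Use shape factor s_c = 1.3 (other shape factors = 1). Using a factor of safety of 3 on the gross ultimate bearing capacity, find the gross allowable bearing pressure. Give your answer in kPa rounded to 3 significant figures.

q_all ≈ 126 kPa

With the water table at the surface the whole profile is submerged: γ' = 17.7 − 9.81 = 7.89 kN/m³, so q = γ'·D_f = 18.068 kPa.
q_ult = c·N_c·s_c + q·N_q
     = 54 × 5.14 × 1.3 + 18.068 × 1
     = 360.83 + 18.068 = 378.9 kPa.
q_all = 378.9 / 3 = 126.3 kPa.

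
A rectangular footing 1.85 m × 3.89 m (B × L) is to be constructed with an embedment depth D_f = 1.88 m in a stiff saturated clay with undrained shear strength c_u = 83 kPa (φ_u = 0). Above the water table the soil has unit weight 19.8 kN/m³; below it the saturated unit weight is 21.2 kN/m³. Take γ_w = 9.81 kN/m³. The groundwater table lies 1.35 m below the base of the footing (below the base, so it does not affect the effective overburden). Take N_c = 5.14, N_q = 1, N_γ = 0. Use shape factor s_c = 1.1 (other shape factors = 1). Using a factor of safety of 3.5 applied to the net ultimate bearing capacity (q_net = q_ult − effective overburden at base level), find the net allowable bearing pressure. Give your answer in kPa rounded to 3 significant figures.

Overburden at base level: q = 19.8 × 1.88 = 37.224 kPa.
Cohesion term c·N_c·s_c = 83 × 5.14 × 1.1 = 469.28 kPa; surcharge term q·N_q = 37.224 × 1 = 37.224 kPa.
q_ult = 469.28 + 37.224 = 506.51 kPa.
Net ultimate: q_net = 506.51 − 37.224 = 469.28 kPa.
q_all(net) = 469.28 / 3.5 = 134.08 kPa.

q_all(net) ≈ 134 kPa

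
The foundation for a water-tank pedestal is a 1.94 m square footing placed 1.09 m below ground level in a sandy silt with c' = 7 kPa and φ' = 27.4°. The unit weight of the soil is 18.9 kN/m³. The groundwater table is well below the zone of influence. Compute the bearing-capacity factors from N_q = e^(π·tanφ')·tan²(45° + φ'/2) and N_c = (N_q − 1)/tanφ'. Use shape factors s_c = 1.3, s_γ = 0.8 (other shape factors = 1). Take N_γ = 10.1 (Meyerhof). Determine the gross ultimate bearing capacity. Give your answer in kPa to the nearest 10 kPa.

tan27.4° = 0.5184, so N_q = e^(π×0.5184)·tan²(58.7°) = 5.096 × 2.705 = 13.78.
N_c = (13.78 − 1)/tan27.4° = 24.66.
q = γ·D_f = 18.9 × 1.09 = 20.601 kPa.
c·N_c·s_c = 7 × 24.665 × 1.3 = 224.45 kPa
q·N_q = 20.601 × 13.785 = 283.98 kPa
0.5·γ·B·N_γ·s_γ = 0.5 × 18.9 × 1.94 × 10.1 × 0.8 = 148.13 kPa
q_ult = 224.45 + 283.98 + 148.13 = 656.56 kPa.

q_ult ≈ 660 kPa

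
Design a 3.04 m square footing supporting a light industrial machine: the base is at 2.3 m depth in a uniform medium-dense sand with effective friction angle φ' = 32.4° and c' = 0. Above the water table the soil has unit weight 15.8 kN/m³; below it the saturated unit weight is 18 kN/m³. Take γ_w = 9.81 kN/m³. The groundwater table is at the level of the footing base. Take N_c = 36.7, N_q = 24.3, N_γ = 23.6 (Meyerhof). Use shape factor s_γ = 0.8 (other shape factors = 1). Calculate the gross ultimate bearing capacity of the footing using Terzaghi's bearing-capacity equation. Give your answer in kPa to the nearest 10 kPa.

q_ult ≈ 1120 kPa

Overburden at base level: q = 15.8 × 2.3 = 36.34 kPa.
Below the base the soil is submerged, so the ½γBN_γ term uses γ' = 18 − 9.81 = 8.19 kN/m³.
Surcharge term q·N_q = 36.34 × 24.3 = 883.06 kPa; self-weight term 0.5·γ·B·N_γ·s_γ = 0.5 × 8.19 × 3.04 × 23.6 × 0.8 = 235.03 kPa.
q_ult = 883.06 + 235.03 = 1118.1 kPa.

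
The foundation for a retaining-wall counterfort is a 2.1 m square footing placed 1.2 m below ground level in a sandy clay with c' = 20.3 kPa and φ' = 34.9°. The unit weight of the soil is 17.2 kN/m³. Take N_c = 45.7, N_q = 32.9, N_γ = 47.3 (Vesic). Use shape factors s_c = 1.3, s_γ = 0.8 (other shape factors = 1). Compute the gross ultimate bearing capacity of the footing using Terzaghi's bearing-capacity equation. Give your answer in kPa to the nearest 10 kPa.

q_ult ≈ 2570 kPa

Effective surcharge at the founding depth q = γ·D_f = 17.2 × 1.2 = 20.64 kPa.
q_ult = c·N_c·s_c + q·N_q + 0.5·γ·B·N_γ·s_γ
     = 20.3 × 45.7 × 1.3 + 20.64 × 32.9 + 0.5 × 17.2 × 2.1 × 47.3 × 0.8
     = 1206 + 679.06 + 683.39 = 2568.5 kPa.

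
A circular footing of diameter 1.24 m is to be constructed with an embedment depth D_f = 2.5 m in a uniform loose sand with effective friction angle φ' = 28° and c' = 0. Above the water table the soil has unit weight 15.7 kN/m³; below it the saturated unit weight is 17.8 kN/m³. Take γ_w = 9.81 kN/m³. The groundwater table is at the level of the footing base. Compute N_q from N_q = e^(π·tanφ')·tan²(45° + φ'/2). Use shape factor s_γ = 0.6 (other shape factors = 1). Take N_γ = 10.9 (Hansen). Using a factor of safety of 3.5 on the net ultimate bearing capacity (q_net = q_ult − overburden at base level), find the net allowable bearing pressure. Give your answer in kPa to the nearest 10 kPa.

q_all(net) ≈ 160 kPa

N_q = e^(π·tan28°)·tan²(59°) = 14.72.
Overburden at base level: q = 15.7 × 2.5 = 39.25 kPa.
Below the base the soil is submerged, so the ½γBN_γ term uses γ' = 17.8 − 9.81 = 7.99 kN/m³.
Surcharge term q·N_q = 39.25 × 14.72 = 577.76 kPa; self-weight term 0.5·γ·B·N_γ·s_γ = 0.5 × 7.99 × 1.24 × 10.9 × 0.6 = 32.398 kPa.
q_ult = 577.76 + 32.398 = 610.15 kPa.
q_net = 610.15 − 39.25 = 570.9 kPa.
q_all(net) = 570.9 / 3.5 = 163.12 kPa.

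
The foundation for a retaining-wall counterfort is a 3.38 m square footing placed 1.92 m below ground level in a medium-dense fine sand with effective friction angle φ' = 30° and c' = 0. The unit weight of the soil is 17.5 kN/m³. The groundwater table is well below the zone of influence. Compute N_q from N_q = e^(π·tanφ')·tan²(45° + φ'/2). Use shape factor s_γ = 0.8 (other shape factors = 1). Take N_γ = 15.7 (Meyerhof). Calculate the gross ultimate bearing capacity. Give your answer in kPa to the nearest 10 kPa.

tan30° = 0.5774, so N_q = e^(π×0.5774)·tan²(60°) = 6.134 × 3.0 = 18.4.
Overburden at base level: q = 17.5 × 1.92 = 33.6 kPa.
Surcharge term q·N_q = 33.6 × 18.401 = 618.28 kPa; self-weight term 0.5·γ·B·N_γ·s_γ = 0.5 × 17.5 × 3.38 × 15.7 × 0.8 = 371.46 kPa.
q_ult = 618.28 + 371.46 = 989.74 kPa.

q_ult ≈ 990 kPa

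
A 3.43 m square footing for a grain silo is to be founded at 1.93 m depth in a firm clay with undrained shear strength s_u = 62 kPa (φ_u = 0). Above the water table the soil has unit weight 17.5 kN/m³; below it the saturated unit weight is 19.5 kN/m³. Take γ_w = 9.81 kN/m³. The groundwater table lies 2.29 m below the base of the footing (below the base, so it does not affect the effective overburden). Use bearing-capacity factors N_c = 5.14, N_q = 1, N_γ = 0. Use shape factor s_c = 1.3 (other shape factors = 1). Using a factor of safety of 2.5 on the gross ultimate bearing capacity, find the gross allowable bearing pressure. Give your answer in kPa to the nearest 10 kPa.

q_all ≈ 180 kPa

q = γ·D_f = 17.5 × 1.93 = 33.775 kPa.
c·N_c·s_c = 62 × 5.14 × 1.3 = 414.28 kPa
q·N_q = 33.775 × 1 = 33.775 kPa
q_ult = 414.28 + 33.775 = 448.06 kPa.
q_all = 448.06 / 2.5 = 179.22 kPa.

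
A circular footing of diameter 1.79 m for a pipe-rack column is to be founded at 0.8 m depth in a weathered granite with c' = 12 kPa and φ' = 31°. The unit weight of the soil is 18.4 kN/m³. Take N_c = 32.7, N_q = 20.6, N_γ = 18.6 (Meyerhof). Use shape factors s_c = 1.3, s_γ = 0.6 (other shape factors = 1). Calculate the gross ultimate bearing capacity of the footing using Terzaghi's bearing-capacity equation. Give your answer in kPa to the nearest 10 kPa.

q = γ·D_f = 18.4 × 0.8 = 14.72 kPa.
c·N_c·s_c = 12 × 32.7 × 1.3 = 510.12 kPa
q·N_q = 14.72 × 20.6 = 303.23 kPa
0.5·γ·B·N_γ·s_γ = 0.5 × 18.4 × 1.79 × 18.6 × 0.6 = 183.78 kPa
q_ult = 510.12 + 303.23 + 183.78 = 997.13 kPa.

q_ult ≈ 1000 kPa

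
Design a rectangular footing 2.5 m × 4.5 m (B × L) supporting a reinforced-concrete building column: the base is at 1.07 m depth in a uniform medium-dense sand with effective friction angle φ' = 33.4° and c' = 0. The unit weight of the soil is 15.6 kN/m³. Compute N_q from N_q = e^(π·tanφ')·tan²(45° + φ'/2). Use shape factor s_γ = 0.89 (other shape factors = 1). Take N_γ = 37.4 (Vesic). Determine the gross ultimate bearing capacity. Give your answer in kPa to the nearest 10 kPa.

tan33.4° = 0.6594, so N_q = e^(π×0.6594)·tan²(61.7°) = 7.937 × 3.449 = 27.38.
Overburden at base level: q = 15.6 × 1.07 = 16.692 kPa.
Surcharge term q·N_q = 16.692 × 27.375 = 456.95 kPa; self-weight term 0.5·γ·B·N_γ·s_γ = 0.5 × 15.6 × 2.5 × 37.4 × 0.89 = 649.08 kPa.
q_ult = 456.95 + 649.08 = 1106 kPa.

q_ult ≈ 1110 kPa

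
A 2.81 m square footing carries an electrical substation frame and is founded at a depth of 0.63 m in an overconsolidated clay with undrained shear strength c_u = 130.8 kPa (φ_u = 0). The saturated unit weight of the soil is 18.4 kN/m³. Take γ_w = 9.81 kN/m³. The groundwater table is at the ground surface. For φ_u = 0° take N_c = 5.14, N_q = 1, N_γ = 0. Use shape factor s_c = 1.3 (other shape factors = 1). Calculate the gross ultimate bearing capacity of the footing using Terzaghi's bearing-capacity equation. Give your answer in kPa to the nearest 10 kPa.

With the water table at the surface the whole profile is submerged: γ' = 18.4 − 9.81 = 8.59 kN/m³, so q = γ'·D_f = 5.4117 kPa.
q_ult = c·N_c·s_c + q·N_q
     = 130.8 × 5.14 × 1.3 + 5.4117 × 1
     = 874.01 + 5.4117 = 879.42 kPa.

q_ult ≈ 880 kPa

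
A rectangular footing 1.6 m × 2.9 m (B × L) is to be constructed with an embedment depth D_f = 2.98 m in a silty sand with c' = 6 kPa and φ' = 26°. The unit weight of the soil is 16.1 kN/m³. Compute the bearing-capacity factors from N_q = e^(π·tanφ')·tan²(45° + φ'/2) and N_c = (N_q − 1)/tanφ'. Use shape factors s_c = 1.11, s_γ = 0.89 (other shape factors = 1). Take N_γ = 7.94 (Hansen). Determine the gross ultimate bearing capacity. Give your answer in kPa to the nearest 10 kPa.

q_ult ≈ 810 kPa

tan26° = 0.4877, so N_q = e^(π×0.4877)·tan²(58°) = 4.629 × 2.561 = 11.85.
N_c = (11.85 − 1)/tan26° = 22.25.
Overburden at base level: q = 16.1 × 2.98 = 47.978 kPa.
Cohesion term c·N_c·s_c = 6 × 22.254 × 1.11 = 148.21 kPa; surcharge term q·N_q = 47.978 × 11.854 = 568.74 kPa; self-weight term 0.5·γ·B·N_γ·s_γ = 0.5 × 16.1 × 1.6 × 7.94 × 0.89 = 91.018 kPa.
q_ult = 148.21 + 568.74 + 91.018 = 807.97 kPa.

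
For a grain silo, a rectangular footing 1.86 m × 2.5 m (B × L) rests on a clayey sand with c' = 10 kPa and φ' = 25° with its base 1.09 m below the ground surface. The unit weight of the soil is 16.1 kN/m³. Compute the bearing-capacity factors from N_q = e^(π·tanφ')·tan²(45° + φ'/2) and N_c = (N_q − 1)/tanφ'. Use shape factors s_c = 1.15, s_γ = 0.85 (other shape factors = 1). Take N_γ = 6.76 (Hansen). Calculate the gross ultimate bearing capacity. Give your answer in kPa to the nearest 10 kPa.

q_ult ≈ 510 kPa

tan25° = 0.4663, so N_q = e^(π×0.4663)·tan²(57.5°) = 4.327 × 2.464 = 10.66.
N_c = (10.66 − 1)/tan25° = 20.72.
q = γ·D_f = 16.1 × 1.09 = 17.549 kPa.
c·N_c·s_c = 10 × 20.721 × 1.15 = 238.29 kPa
q·N_q = 17.549 × 10.662 = 187.11 kPa
0.5·γ·B·N_γ·s_γ = 0.5 × 16.1 × 1.86 × 6.76 × 0.85 = 86.035 kPa
q_ult = 238.29 + 187.11 + 86.035 = 511.43 kPa.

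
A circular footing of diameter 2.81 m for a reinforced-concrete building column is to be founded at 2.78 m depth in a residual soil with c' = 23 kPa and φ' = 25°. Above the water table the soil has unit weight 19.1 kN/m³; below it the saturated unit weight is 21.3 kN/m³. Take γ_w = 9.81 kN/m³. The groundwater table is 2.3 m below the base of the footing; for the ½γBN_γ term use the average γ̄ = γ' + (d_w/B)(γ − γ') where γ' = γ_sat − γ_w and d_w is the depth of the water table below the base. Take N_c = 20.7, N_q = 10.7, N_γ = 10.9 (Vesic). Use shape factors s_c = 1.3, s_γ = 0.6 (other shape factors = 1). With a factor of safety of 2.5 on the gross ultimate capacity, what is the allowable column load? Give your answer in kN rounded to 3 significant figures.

P_all ≈ 3350 kN

Effective surcharge at the founding depth q = γ·D_f = 19.1 × 2.78 = 53.098 kPa.
With d_w = 2.3 m < B, γ̄ = 11.49 + (2.3/2.81) × (19.1 − 11.49) = 17.719 kN/m³.
q_ult = c·N_c·s_c + q·N_q + 0.5·γ·B·N_γ·s_γ
     = 23 × 20.7 × 1.3 + 53.098 × 10.7 + 0.5 × 17.719 × 2.81 × 10.9 × 0.6
     = 618.93 + 568.15 + 162.81 = 1349.9 kPa.
Gross allowable pressure q_all = 1349.9 / 2.5 = 539.96 kPa.
Footing area = 6.2016 m², so allowable column load = 539.96 × 6.2016 = 3348.6 kN.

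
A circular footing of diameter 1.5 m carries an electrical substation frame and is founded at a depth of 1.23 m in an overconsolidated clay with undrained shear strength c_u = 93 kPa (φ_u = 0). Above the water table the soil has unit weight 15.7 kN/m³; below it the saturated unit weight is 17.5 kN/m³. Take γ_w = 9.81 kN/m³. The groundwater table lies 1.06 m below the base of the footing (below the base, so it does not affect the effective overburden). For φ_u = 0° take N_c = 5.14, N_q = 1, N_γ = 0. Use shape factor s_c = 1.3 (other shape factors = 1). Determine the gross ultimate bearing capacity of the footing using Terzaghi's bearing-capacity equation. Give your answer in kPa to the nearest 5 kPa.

q_ult ≈ 640 kPa

Overburden at base level: q = 15.7 × 1.23 = 19.311 kPa.
Cohesion term c·N_c·s_c = 93 × 5.14 × 1.3 = 621.43 kPa; surcharge term q·N_q = 19.311 × 1 = 19.311 kPa.
q_ult = 621.43 + 19.311 = 640.74 kPa.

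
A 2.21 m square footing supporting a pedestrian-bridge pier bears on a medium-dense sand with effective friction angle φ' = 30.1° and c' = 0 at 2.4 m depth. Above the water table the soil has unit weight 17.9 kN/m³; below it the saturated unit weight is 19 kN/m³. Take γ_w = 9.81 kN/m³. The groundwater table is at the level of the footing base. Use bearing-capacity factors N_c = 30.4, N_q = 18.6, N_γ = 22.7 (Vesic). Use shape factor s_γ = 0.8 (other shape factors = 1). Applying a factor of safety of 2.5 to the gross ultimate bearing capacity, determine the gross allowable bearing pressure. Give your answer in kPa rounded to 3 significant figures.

q = γ·D_f = 17.9 × 2.4 = 42.96 kPa.
For the ½γBN_γ term take γ' = 19 − 9.81 = 9.19 kN/m³ (soil below base is submerged).
q·N_q = 42.96 × 18.6 = 799.06 kPa
0.5·γ·B·N_γ·s_γ = 0.5 × 9.19 × 2.21 × 22.7 × 0.8 = 184.41 kPa
q_ult = 799.06 + 184.41 = 983.47 kPa.
q_all = q_ult / FS = 983.47 / 2.5 = 393.39 kPa.

q_all ≈ 393 kPa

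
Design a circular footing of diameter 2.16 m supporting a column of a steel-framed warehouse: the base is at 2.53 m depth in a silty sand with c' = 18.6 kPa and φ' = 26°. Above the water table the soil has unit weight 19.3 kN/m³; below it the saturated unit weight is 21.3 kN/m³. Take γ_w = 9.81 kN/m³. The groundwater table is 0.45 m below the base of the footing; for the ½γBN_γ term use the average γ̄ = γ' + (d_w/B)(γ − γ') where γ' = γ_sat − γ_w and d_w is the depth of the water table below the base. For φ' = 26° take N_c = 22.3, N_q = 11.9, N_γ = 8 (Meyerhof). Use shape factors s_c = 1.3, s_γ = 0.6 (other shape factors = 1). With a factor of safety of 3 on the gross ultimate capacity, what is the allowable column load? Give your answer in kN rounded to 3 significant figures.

P_all ≈ 1450 kN

q = γ·D_f = 19.3 × 2.53 = 48.829 kPa.
γ' = 11.49 kN/m³; averaging over the depth B below the base, γ̄ = γ' + (d_w/B)(γ − γ') = 13.117 kN/m³.
c·N_c·s_c = 18.6 × 22.3 × 1.3 = 539.21 kPa
q·N_q = 48.829 × 11.9 = 581.07 kPa
0.5·γ·B·N_γ·s_γ = 0.5 × 13.117 × 2.16 × 8 × 0.6 = 67.999 kPa
q_ult = 539.21 + 581.07 + 67.999 = 1188.3 kPa.
Gross allowable pressure q_all = 1188.3 / 3 = 396.09 kPa.
Footing area = 3.6644 m², so allowable column load = 396.09 × 3.6644 = 1451.4 kN.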